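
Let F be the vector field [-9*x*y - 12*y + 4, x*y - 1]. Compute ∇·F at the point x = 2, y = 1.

-7

∂F₁/∂x = -9*y
∂F₂/∂y = x
∇·F = x - 9*y
At (2, 1): -7.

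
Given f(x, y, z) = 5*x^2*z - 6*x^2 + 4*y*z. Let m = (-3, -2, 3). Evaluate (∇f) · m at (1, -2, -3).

∂f/∂x = 10*x*z - 12*x
∂f/∂y = 4*z
∂f/∂z = 5*x^2 + 4*y
∇f at (1, -2, -3) = (-42, -12, -3)
∇f · m = (-42)(-3) + (-12)(-2) + (-3)(3) = 141

141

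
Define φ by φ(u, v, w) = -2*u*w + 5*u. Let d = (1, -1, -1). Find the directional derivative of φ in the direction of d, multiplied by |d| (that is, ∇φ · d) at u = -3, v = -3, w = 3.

∂φ/∂u = -2*w + 5
∂φ/∂v = 0
∂φ/∂w = -2*u
∇φ at (-3, -3, 3) = (-1, 0, 6)
∇φ · d = (-1)(1) + (0)(-1) + (6)(-1) = -7

-7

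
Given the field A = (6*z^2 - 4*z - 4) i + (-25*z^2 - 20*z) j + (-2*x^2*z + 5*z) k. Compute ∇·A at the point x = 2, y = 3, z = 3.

-3

∂A₁/∂x = 0
∂A₂/∂y = 0
∂A₃/∂z = -2*x^2 + 5
∇·A = -2*x^2 + 5
At (2, 3, 3): -3.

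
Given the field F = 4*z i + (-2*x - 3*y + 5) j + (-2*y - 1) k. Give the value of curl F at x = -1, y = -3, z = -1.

(-2, 4, -2)

(∇×F)₁ = ∂F₃/∂y − ∂F₂/∂z = -2
(∇×F)₂ = ∂F₁/∂z − ∂F₃/∂x = 4
(∇×F)₃ = ∂F₂/∂x − ∂F₁/∂y = -2
∇×F = (-2, 4, -2)
At (-1, -3, -1): (-2, 4, -2).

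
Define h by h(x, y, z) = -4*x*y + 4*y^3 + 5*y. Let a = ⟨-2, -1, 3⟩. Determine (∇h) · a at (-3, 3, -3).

-101

∂h/∂x = -4*y
∂h/∂y = -4*x + 12*y^2 + 5
∂h/∂z = 0
∇h at (-3, 3, -3) = (-12, 125, 0)
∇h · a = (-12)(-2) + (125)(-1) + (0)(3) = -101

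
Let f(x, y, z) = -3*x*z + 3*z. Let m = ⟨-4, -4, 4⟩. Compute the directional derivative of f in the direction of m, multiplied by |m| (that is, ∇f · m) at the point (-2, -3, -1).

∂f/∂x = -3*z
∂f/∂y = 0
∂f/∂z = -3*x + 3
∇f at (-2, -3, -1) = (3, 0, 9)
∇f · m = (3)(-4) + (0)(-4) + (9)(4) = 24

24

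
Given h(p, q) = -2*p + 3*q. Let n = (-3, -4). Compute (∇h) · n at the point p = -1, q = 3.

-6

∂h/∂p = -2
∂h/∂q = 3
∇h at (-1, 3) = (-2, 3)
∇h · n = (-2)(-3) + (3)(-4) = -6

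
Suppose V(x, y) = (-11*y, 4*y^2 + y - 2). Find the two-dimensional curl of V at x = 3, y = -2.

11

∂V₂/∂x = 0
∂V₁/∂y = -11
Scalar curl = 11
At (3, -2): 11.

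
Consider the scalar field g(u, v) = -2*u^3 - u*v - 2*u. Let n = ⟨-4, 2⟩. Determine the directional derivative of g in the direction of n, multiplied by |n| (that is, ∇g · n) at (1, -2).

∂g/∂u = -6*u^2 - v - 2
∂g/∂v = -u
∇g at (1, -2) = (-6, -1)
∇g · n = (-6)(-4) + (-1)(2) = 22

22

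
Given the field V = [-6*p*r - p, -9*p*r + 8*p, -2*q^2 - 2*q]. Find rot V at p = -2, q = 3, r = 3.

(-32, 12, -19)

(∇×V)₁ = ∂V₃/∂q − ∂V₂/∂r = 9*p - 4*q - 2
(∇×V)₂ = ∂V₁/∂r − ∂V₃/∂p = -6*p
(∇×V)₃ = ∂V₂/∂p − ∂V₁/∂q = -9*r + 8
∇×V = (9*p - 4*q - 2, -6*p, -9*r + 8)
At (-2, 3, 3): (-32, 12, -19).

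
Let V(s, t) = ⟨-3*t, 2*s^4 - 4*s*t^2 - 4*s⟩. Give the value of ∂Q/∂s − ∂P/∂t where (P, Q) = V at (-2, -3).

-101

∂V₂/∂s = 8*s^3 - 4*t^2 - 4
∂V₁/∂t = -3
Scalar curl = 8*s^3 - 4*t^2 - 1
At (-2, -3): -101.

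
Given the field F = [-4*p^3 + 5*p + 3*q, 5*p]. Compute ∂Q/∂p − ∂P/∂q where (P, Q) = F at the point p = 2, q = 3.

2

∂F₂/∂p = 5
∂F₁/∂q = 3
Scalar curl = 2
At (2, 3): 2.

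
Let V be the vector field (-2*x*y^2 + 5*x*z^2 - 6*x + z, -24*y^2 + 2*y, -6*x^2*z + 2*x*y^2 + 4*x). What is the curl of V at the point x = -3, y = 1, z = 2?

(∇×V)₁ = ∂V₃/∂y − ∂V₂/∂z = 4*x*y
(∇×V)₂ = ∂V₁/∂z − ∂V₃/∂x = 22*x*z - 2*y^2 - 3
(∇×V)₃ = ∂V₂/∂x − ∂V₁/∂y = 4*x*y
∇×V = (4*x*y, 22*x*z - 2*y^2 - 3, 4*x*y)
At (-3, 1, 2): (-12, -137, -12).

(-12, -137, -12)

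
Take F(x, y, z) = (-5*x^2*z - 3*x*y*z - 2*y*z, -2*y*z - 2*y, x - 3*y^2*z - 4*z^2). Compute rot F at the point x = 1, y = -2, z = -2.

(∇×F)₁ = ∂F₃/∂y − ∂F₂/∂z = -6*y*z + 2*y
(∇×F)₂ = ∂F₁/∂z − ∂F₃/∂x = -5*x^2 - 3*x*y - 2*y - 1
(∇×F)₃ = ∂F₂/∂x − ∂F₁/∂y = 3*x*z + 2*z
∇×F = (-6*y*z + 2*y, -5*x^2 - 3*x*y - 2*y - 1, 3*x*z + 2*z)
At (1, -2, -2): (-28, 4, -10).

(-28, 4, -10)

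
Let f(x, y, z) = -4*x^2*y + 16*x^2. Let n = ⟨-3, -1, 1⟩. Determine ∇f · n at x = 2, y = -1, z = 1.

∂f/∂x = -8*x*y + 32*x
∂f/∂y = -4*x^2
∂f/∂z = 0
∇f at (2, -1, 1) = (80, -16, 0)
∇f · n = (80)(-3) + (-16)(-1) + (0)(1) = -224

-224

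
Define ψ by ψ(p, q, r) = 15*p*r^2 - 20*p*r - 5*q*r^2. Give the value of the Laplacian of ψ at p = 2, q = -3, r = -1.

∂²ψ/∂p² = 0
∂²ψ/∂q² = 0
∂²ψ/∂r² = 10*(3*p - q)
∇²ψ = 30*p - 10*q
At (2, -3, -1): 90.

90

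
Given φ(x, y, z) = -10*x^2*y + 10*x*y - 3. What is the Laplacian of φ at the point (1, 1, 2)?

-20

∂²φ/∂x² = -20*y
∂²φ/∂y² = 0
∂²φ/∂z² = 0
∇²φ = -20*y
At (1, 1, 2): -20.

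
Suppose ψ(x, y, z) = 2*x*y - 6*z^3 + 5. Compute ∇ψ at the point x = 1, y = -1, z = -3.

(-2, 2, -162)

∂ψ/∂x = 2*y
∂ψ/∂y = 2*x
∂ψ/∂z = -18*z^2
∇ψ = (2*y, 2*x, -18*z^2)
At (1, -1, -3): (-2, 2, -162).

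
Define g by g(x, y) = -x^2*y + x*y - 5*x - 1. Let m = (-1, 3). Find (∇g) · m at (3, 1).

-8

∂g/∂x = -2*x*y + y - 5
∂g/∂y = -x^2 + x
∇g at (3, 1) = (-10, -6)
∇g · m = (-10)(-1) + (-6)(3) = -8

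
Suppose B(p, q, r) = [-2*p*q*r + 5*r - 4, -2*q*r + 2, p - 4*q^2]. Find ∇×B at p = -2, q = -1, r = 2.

(6, 0, -8)

(∇×B)₁ = ∂B₃/∂q − ∂B₂/∂r = -6*q
(∇×B)₂ = ∂B₁/∂r − ∂B₃/∂p = -2*p*q + 4
(∇×B)₃ = ∂B₂/∂p − ∂B₁/∂q = 2*p*r
∇×B = (-6*q, -2*p*q + 4, 2*p*r)
At (-2, -1, 2): (6, 0, -8).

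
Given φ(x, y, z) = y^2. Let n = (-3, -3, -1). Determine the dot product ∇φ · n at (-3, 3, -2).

∂φ/∂x = 0
∂φ/∂y = 2*y
∂φ/∂z = 0
∇φ at (-3, 3, -2) = (0, 6, 0)
∇φ · n = (0)(-3) + (6)(-3) + (0)(-1) = -18

-18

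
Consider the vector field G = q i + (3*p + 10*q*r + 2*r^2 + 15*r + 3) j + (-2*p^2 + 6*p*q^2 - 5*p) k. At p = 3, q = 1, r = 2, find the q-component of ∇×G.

(∇×G)_2 = ∂G₁/∂r − ∂G₃/∂p
= 0 − (-4*p + 6*q^2 - 5)
= 4*p - 6*q^2 + 5
At (3, 1, 2): 11.

11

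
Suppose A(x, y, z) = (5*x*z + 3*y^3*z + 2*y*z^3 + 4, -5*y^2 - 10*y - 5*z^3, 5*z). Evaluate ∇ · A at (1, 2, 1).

-20

∂A₁/∂x = 5*z
∂A₂/∂y = -10*y - 10
∂A₃/∂z = 5
∇·A = -10*y + 5*z - 5
At (1, 2, 1): -20.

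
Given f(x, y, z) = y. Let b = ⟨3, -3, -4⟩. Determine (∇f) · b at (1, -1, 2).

∂f/∂x = 0
∂f/∂y = 1
∂f/∂z = 0
∇f at (1, -1, 2) = (0, 1, 0)
∇f · b = (0)(3) + (1)(-3) + (0)(-4) = -3

-3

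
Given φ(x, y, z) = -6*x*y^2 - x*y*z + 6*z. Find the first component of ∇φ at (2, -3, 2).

-48

(∇φ)_1 = ∂φ/∂x = -6*y^2 - y*z
At (2, -3, 2): -48.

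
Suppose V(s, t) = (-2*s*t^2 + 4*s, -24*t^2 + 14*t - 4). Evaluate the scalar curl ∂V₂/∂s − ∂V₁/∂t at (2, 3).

24

∂V₂/∂s = 0
∂V₁/∂t = -4*s*t
Scalar curl = 4*s*t
At (2, 3): 24.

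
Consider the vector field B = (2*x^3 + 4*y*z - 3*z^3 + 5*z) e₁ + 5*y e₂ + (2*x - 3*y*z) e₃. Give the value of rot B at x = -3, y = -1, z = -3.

(∇×B)₁ = ∂B₃/∂y − ∂B₂/∂z = -3*z
(∇×B)₂ = ∂B₁/∂z − ∂B₃/∂x = 4*y - 9*z^2 + 3
(∇×B)₃ = ∂B₂/∂x − ∂B₁/∂y = -4*z
∇×B = (-3*z, 4*y - 9*z^2 + 3, -4*z)
At (-3, -1, -3): (9, -82, 12).

(9, -82, 12)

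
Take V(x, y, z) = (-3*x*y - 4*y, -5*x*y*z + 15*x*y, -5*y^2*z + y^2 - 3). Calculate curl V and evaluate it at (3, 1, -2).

(∇×V)₁ = ∂V₃/∂y − ∂V₂/∂z = 5*x*y - 10*y*z + 2*y
(∇×V)₂ = ∂V₁/∂z − ∂V₃/∂x = 0
(∇×V)₃ = ∂V₂/∂x − ∂V₁/∂y = 3*x - 5*y*z + 15*y + 4
∇×V = (5*x*y - 10*y*z + 2*y, 0, 3*x - 5*y*z + 15*y + 4)
At (3, 1, -2): (37, 0, 38).

(37, 0, 38)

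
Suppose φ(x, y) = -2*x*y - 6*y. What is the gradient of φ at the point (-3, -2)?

∂φ/∂x = -2*y
∂φ/∂y = -2*x - 6
∇φ = (-2*y, -2*x - 6)
At (-3, -2): (4, 0).

(4, 0)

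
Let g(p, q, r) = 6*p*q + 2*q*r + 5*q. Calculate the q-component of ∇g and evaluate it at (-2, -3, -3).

(∇g)_2 = ∂g/∂q = 6*p + 2*r + 5
At (-2, -3, -3): -13.

-13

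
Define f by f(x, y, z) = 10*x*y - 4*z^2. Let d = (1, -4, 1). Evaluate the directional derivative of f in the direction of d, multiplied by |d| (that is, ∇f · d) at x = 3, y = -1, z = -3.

-106

∂f/∂x = 10*y
∂f/∂y = 10*x
∂f/∂z = -8*z
∇f at (3, -1, -3) = (-10, 30, 24)
∇f · d = (-10)(1) + (30)(-4) + (24)(1) = -106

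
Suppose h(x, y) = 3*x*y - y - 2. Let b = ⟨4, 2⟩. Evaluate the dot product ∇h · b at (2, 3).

∂h/∂x = 3*y
∂h/∂y = 3*x - 1
∇h at (2, 3) = (9, 5)
∇h · b = (9)(4) + (5)(2) = 46

46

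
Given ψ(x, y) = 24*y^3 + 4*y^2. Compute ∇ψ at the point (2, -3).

∂ψ/∂x = 0
∂ψ/∂y = 72*y^2 + 8*y
∇ψ = (0, 72*y^2 + 8*y)
At (2, -3): (0, 624).

(0, 624)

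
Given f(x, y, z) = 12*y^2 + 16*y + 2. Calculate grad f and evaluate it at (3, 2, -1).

(0, 64, 0)

∂f/∂x = 0
∂f/∂y = 24*y + 16
∂f/∂z = 0
∇f = (0, 24*y + 16, 0)
At (3, 2, -1): (0, 64, 0).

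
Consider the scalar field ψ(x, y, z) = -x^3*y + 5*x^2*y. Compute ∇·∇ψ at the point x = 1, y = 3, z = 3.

∂²ψ/∂x² = 2*y*(-3*x + 5)
∂²ψ/∂y² = 0
∂²ψ/∂z² = 0
∇²ψ = -6*x*y + 10*y
At (1, 3, 3): 12.

12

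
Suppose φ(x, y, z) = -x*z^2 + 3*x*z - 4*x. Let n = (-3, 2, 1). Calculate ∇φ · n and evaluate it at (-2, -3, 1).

∂φ/∂x = -z^2 + 3*z - 4
∂φ/∂y = 0
∂φ/∂z = -2*x*z + 3*x
∇φ at (-2, -3, 1) = (-2, 0, -2)
∇φ · n = (-2)(-3) + (0)(2) + (-2)(1) = 4

4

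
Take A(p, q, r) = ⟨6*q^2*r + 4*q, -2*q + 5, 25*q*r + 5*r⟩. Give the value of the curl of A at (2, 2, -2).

(-50, 24, 44)

(∇×A)₁ = ∂A₃/∂q − ∂A₂/∂r = 25*r
(∇×A)₂ = ∂A₁/∂r − ∂A₃/∂p = 6*q^2
(∇×A)₃ = ∂A₂/∂p − ∂A₁/∂q = -12*q*r - 4
∇×A = (25*r, 6*q^2, -12*q*r - 4)
At (2, 2, -2): (-50, 24, 44).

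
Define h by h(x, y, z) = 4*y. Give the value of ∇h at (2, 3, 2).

(0, 4, 0)

∂h/∂x = 0
∂h/∂y = 4
∂h/∂z = 0
∇h = (0, 4, 0)
At (2, 3, 2): (0, 4, 0).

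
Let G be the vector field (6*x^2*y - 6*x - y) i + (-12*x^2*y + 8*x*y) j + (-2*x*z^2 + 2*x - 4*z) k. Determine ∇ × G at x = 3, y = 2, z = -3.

(∇×G)₁ = ∂G₃/∂y − ∂G₂/∂z = 0
(∇×G)₂ = ∂G₁/∂z − ∂G₃/∂x = 2*z^2 - 2
(∇×G)₃ = ∂G₂/∂x − ∂G₁/∂y = -6*x^2 - 24*x*y + 8*y + 1
∇×G = (0, 2*z^2 - 2, -6*x^2 - 24*x*y + 8*y + 1)
At (3, 2, -3): (0, 16, -181).

(0, 16, -181)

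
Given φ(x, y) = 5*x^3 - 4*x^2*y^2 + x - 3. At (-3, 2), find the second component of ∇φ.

(∇φ)_2 = ∂φ/∂y = -8*x^2*y
At (-3, 2): -144.

-144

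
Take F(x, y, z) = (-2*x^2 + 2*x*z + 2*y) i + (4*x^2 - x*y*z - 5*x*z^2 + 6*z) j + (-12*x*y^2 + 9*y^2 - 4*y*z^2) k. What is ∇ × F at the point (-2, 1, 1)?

(34, 8, -24)

(∇×F)₁ = ∂F₃/∂y − ∂F₂/∂z = -23*x*y + 10*x*z + 18*y - 4*z^2 - 6
(∇×F)₂ = ∂F₁/∂z − ∂F₃/∂x = 2*x + 12*y^2
(∇×F)₃ = ∂F₂/∂x − ∂F₁/∂y = 8*x - y*z - 5*z^2 - 2
∇×F = (-23*x*y + 10*x*z + 18*y - 4*z^2 - 6, 2*x + 12*y^2, 8*x - y*z - 5*z^2 - 2)
At (-2, 1, 1): (34, 8, -24).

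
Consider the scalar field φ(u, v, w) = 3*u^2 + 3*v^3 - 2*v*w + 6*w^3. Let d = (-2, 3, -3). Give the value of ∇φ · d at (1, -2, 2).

-144

∂φ/∂u = 6*u
∂φ/∂v = 9*v^2 - 2*w
∂φ/∂w = -2*v + 18*w^2
∇φ at (1, -2, 2) = (6, 32, 76)
∇φ · d = (6)(-2) + (32)(3) + (76)(-3) = -144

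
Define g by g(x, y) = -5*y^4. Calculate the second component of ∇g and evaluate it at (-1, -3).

(∇g)_2 = ∂g/∂y = -20*y^3
At (-1, -3): 540.

540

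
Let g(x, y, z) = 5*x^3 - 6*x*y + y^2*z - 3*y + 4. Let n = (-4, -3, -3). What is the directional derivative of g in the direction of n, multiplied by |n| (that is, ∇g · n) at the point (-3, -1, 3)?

-594

∂g/∂x = 15*x^2 - 6*y
∂g/∂y = -6*x + 2*y*z - 3
∂g/∂z = y^2
∇g at (-3, -1, 3) = (141, 9, 1)
∇g · n = (141)(-4) + (9)(-3) + (1)(-3) = -594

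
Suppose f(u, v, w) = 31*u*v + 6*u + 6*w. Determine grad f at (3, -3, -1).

(-87, 93, 6)

∂f/∂u = 31*v + 6
∂f/∂v = 31*u
∂f/∂w = 6
∇f = (31*v + 6, 31*u, 6)
At (3, -3, -1): (-87, 93, 6).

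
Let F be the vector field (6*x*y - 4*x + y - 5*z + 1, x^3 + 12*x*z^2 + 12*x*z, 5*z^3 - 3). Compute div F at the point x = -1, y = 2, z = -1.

∂F₁/∂x = 6*y - 4
∂F₂/∂y = 0
∂F₃/∂z = 15*z^2
∇·F = 6*y + 15*z^2 - 4
At (-1, 2, -1): 23.

23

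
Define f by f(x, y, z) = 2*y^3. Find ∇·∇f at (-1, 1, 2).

12

∂²f/∂x² = 0
∂²f/∂y² = 12*y
∂²f/∂z² = 0
∇²f = 12*y
At (-1, 1, 2): 12.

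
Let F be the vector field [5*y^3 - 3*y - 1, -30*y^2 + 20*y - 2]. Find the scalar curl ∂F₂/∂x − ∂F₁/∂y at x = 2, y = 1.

-12

∂F₂/∂x = 0
∂F₁/∂y = 15*y^2 - 3
Scalar curl = -15*y^2 + 3
At (2, 1): -12.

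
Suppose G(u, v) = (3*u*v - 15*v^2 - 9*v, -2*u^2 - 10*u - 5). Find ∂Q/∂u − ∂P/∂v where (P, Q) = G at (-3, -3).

∂G₂/∂u = -4*u - 10
∂G₁/∂v = 3*u - 30*v - 9
Scalar curl = -7*u + 30*v - 1
At (-3, -3): -70.

-70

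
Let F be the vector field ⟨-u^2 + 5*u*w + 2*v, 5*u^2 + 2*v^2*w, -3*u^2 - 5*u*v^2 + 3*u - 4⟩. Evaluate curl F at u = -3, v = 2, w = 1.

(52, -16, -32)

(∇×F)₁ = ∂F₃/∂v − ∂F₂/∂w = -10*u*v - 2*v^2
(∇×F)₂ = ∂F₁/∂w − ∂F₃/∂u = 11*u + 5*v^2 - 3
(∇×F)₃ = ∂F₂/∂u − ∂F₁/∂v = 10*u - 2
∇×F = (-10*u*v - 2*v^2, 11*u + 5*v^2 - 3, 10*u - 2)
At (-3, 2, 1): (52, -16, -32).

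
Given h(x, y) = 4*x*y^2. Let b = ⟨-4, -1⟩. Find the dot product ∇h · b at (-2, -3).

∂h/∂x = 4*y^2
∂h/∂y = 8*x*y
∇h at (-2, -3) = (36, 48)
∇h · b = (36)(-4) + (48)(-1) = -192

-192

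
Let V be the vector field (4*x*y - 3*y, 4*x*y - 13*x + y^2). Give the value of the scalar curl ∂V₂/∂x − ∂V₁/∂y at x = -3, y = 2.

∂V₂/∂x = 4*y - 13
∂V₁/∂y = 4*x - 3
Scalar curl = -4*x + 4*y - 10
At (-3, 2): 10.

10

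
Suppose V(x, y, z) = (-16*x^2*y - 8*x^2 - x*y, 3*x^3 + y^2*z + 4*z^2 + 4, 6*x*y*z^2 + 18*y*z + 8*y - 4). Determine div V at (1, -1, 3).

∂V₁/∂x = -32*x*y - 16*x - y
∂V₂/∂y = 2*y*z
∂V₃/∂z = 12*x*y*z + 18*y
∇·V = 12*x*y*z - 32*x*y - 16*x + 2*y*z + 17*y
At (1, -1, 3): -43.

-43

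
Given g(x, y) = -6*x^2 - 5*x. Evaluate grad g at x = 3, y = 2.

(-41, 0)

∂g/∂x = -12*x - 5
∂g/∂y = 0
∇g = (-12*x - 5, 0)
At (3, 2): (-41, 0).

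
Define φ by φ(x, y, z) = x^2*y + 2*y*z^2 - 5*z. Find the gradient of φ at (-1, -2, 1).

∂φ/∂x = 2*x*y
∂φ/∂y = x^2 + 2*z^2
∂φ/∂z = 4*y*z - 5
∇φ = (2*x*y, x^2 + 2*z^2, 4*y*z - 5)
At (-1, -2, 1): (4, 3, -13).

(4, 3, -13)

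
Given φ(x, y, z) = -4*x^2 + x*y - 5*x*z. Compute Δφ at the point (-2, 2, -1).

-8

∂²φ/∂x² = -8
∂²φ/∂y² = 0
∂²φ/∂z² = 0
∇²φ = -8
At (-2, 2, -1): -8.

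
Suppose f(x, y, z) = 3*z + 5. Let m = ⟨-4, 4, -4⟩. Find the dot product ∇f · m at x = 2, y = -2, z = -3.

-12

∂f/∂x = 0
∂f/∂y = 0
∂f/∂z = 3
∇f at (2, -2, -3) = (0, 0, 3)
∇f · m = (0)(-4) + (0)(4) + (3)(-4) = -12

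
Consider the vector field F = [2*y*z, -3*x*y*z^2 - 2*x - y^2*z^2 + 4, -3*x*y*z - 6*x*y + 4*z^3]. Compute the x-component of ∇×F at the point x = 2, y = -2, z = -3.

54

(∇×F)_1 = ∂F₃/∂y − ∂F₂/∂z
= -3*x*z - 6*x − (-6*x*y*z - 2*y^2*z)
= 6*x*y*z - 3*x*z - 6*x + 2*y^2*z
At (2, -2, -3): 54.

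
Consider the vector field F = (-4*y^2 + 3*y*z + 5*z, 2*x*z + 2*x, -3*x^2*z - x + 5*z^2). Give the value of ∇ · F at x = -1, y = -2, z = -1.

-13

∂F₁/∂x = 0
∂F₂/∂y = 0
∂F₃/∂z = -3*x^2 + 10*z
∇·F = -3*x^2 + 10*z
At (-1, -2, -1): -13.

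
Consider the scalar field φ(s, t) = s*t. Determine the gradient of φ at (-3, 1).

∂φ/∂s = t
∂φ/∂t = s
∇φ = (t, s)
At (-3, 1): (1, -3).

(1, -3)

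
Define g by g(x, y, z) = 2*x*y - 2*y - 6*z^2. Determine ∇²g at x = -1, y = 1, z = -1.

-12

∂²g/∂x² = 0
∂²g/∂y² = 0
∂²g/∂z² = -12
∇²g = -12
At (-1, 1, -1): -12.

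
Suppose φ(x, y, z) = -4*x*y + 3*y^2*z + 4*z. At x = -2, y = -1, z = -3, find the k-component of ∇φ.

7

(∇φ)_3 = ∂φ/∂z = 3*y^2 + 4
At (-2, -1, -3): 7.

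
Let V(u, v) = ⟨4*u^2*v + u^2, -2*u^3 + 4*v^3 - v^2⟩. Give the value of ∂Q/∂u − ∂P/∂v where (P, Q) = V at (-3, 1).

-90

∂V₂/∂u = -6*u^2
∂V₁/∂v = 4*u^2
Scalar curl = -10*u^2
At (-3, 1): -90.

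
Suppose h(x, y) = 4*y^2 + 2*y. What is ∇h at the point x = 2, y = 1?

(0, 10)

∂h/∂x = 0
∂h/∂y = 8*y + 2
∇h = (0, 8*y + 2)
At (2, 1): (0, 10).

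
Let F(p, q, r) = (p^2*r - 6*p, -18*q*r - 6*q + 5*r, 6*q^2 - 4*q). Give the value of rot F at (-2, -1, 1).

(-39, 4, 0)

(∇×F)₁ = ∂F₃/∂q − ∂F₂/∂r = 30*q - 9
(∇×F)₂ = ∂F₁/∂r − ∂F₃/∂p = p^2
(∇×F)₃ = ∂F₂/∂p − ∂F₁/∂q = 0
∇×F = (30*q - 9, p^2, 0)
At (-2, -1, 1): (-39, 4, 0).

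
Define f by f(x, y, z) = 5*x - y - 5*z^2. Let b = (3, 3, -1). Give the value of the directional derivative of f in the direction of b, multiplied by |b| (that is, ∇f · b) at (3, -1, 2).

32

∂f/∂x = 5
∂f/∂y = -1
∂f/∂z = -10*z
∇f at (3, -1, 2) = (5, -1, -20)
∇f · b = (5)(3) + (-1)(3) + (-20)(-1) = 32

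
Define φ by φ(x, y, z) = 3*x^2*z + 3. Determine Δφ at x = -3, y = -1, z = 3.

∂²φ/∂x² = 6*z
∂²φ/∂y² = 0
∂²φ/∂z² = 0
∇²φ = 6*z
At (-3, -1, 3): 18.

18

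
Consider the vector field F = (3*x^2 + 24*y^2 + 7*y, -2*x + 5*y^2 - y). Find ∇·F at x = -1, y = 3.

23

∂F₁/∂x = 6*x
∂F₂/∂y = 10*y - 1
∇·F = 6*x + 10*y - 1
At (-1, 3): 23.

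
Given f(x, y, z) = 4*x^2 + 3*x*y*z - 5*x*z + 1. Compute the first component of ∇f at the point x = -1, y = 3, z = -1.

-12

(∇f)_1 = ∂f/∂x = 8*x + 3*y*z - 5*z
At (-1, 3, -1): -12.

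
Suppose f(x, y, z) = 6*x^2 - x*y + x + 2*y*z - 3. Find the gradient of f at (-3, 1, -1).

∂f/∂x = 12*x - y + 1
∂f/∂y = -x + 2*z
∂f/∂z = 2*y
∇f = (12*x - y + 1, -x + 2*z, 2*y)
At (-3, 1, -1): (-36, 1, 2).

(-36, 1, 2)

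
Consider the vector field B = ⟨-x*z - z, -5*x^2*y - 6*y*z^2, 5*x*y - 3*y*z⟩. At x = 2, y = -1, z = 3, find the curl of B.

(∇×B)₁ = ∂B₃/∂y − ∂B₂/∂z = 5*x + 12*y*z - 3*z
(∇×B)₂ = ∂B₁/∂z − ∂B₃/∂x = -x - 5*y - 1
(∇×B)₃ = ∂B₂/∂x − ∂B₁/∂y = -10*x*y
∇×B = (5*x + 12*y*z - 3*z, -x - 5*y - 1, -10*x*y)
At (2, -1, 3): (-35, 2, 20).

(-35, 2, 20)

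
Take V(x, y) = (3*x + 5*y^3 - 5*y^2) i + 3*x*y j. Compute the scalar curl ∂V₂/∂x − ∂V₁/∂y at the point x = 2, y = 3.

∂V₂/∂x = 3*y
∂V₁/∂y = 15*y^2 - 10*y
Scalar curl = -15*y^2 + 13*y
At (2, 3): -96.

-96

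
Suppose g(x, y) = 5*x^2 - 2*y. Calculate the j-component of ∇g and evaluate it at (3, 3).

-2

(∇g)_2 = ∂g/∂y = -2
At (3, 3): -2.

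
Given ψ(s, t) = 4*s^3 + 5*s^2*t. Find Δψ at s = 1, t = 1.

34

∂²ψ/∂s² = 2*(12*s + 5*t)
∂²ψ/∂t² = 0
∇²ψ = 24*s + 10*t
At (1, 1): 34.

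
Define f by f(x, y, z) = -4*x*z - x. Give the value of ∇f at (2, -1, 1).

∂f/∂x = -4*z - 1
∂f/∂y = 0
∂f/∂z = -4*x
∇f = (-4*z - 1, 0, -4*x)
At (2, -1, 1): (-5, 0, -8).

(-5, 0, -8)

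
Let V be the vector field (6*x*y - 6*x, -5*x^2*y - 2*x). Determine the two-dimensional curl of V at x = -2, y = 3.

70

∂V₂/∂x = -10*x*y - 2
∂V₁/∂y = 6*x
Scalar curl = -10*x*y - 6*x - 2
At (-2, 3): 70.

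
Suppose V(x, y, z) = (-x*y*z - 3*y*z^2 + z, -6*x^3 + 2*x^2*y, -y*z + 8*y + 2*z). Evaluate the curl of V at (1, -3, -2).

(10, -32, -20)

(∇×V)₁ = ∂V₃/∂y − ∂V₂/∂z = -z + 8
(∇×V)₂ = ∂V₁/∂z − ∂V₃/∂x = -x*y - 6*y*z + 1
(∇×V)₃ = ∂V₂/∂x − ∂V₁/∂y = -18*x^2 + 4*x*y + x*z + 3*z^2
∇×V = (-z + 8, -x*y - 6*y*z + 1, -18*x^2 + 4*x*y + x*z + 3*z^2)
At (1, -3, -2): (10, -32, -20).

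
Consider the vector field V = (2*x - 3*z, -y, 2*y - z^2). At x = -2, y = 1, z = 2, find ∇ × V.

(∇×V)₁ = ∂V₃/∂y − ∂V₂/∂z = 2
(∇×V)₂ = ∂V₁/∂z − ∂V₃/∂x = -3
(∇×V)₃ = ∂V₂/∂x − ∂V₁/∂y = 0
∇×V = (2, -3, 0)
At (-2, 1, 2): (2, -3, 0).

(2, -3, 0)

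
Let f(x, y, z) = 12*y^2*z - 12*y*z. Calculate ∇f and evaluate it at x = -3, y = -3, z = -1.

∂f/∂x = 0
∂f/∂y = 24*y*z - 12*z
∂f/∂z = 12*y^2 - 12*y
∇f = (0, 24*y*z - 12*z, 12*y^2 - 12*y)
At (-3, -3, -1): (0, 84, 144).

(0, 84, 144)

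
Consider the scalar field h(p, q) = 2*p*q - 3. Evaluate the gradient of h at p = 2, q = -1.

∂h/∂p = 2*q
∂h/∂q = 2*p
∇h = (2*q, 2*p)
At (2, -1): (-2, 4).

(-2, 4)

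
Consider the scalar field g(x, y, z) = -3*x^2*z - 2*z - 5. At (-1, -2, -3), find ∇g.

∂g/∂x = -6*x*z
∂g/∂y = 0
∂g/∂z = -3*x^2 - 2
∇g = (-6*x*z, 0, -3*x^2 - 2)
At (-1, -2, -3): (-18, 0, -5).

(-18, 0, -5)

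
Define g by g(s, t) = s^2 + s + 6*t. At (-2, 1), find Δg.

2

∂²g/∂s² = 2
∂²g/∂t² = 0
∇²g = 2
At (-2, 1): 2.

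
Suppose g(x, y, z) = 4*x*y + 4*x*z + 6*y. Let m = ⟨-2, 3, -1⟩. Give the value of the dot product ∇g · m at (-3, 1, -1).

-6

∂g/∂x = 4*y + 4*z
∂g/∂y = 4*x + 6
∂g/∂z = 4*x
∇g at (-3, 1, -1) = (0, -6, -12)
∇g · m = (0)(-2) + (-6)(3) + (-12)(-1) = -6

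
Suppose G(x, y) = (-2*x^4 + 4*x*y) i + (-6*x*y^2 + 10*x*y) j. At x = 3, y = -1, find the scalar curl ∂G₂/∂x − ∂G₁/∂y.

-28

∂G₂/∂x = -6*y^2 + 10*y
∂G₁/∂y = 4*x
Scalar curl = -4*x - 6*y^2 + 10*y
At (3, -1): -28.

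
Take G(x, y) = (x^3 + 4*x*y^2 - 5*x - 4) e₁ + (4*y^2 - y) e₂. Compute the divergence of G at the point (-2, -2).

∂G₁/∂x = 3*x^2 + 4*y^2 - 5
∂G₂/∂y = 8*y - 1
∇·G = 3*x^2 + 4*y^2 + 8*y - 6
At (-2, -2): 6.

6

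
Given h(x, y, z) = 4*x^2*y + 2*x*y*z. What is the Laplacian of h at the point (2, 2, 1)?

16

∂²h/∂x² = 8*y
∂²h/∂y² = 0
∂²h/∂z² = 0
∇²h = 8*y
At (2, 2, 1): 16.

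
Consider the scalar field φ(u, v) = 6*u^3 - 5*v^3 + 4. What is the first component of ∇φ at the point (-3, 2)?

162

(∇φ)_1 = ∂φ/∂u = 18*u^2
At (-3, 2): 162.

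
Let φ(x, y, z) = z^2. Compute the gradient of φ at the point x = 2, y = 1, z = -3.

∂φ/∂x = 0
∂φ/∂y = 0
∂φ/∂z = 2*z
∇φ = (0, 0, 2*z)
At (2, 1, -3): (0, 0, -6).

(0, 0, -6)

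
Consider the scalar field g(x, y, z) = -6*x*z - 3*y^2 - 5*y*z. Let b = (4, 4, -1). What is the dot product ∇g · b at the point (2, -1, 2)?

∂g/∂x = -6*z
∂g/∂y = -6*y - 5*z
∂g/∂z = -6*x - 5*y
∇g at (2, -1, 2) = (-12, -4, -7)
∇g · b = (-12)(4) + (-4)(4) + (-7)(-1) = -57

-57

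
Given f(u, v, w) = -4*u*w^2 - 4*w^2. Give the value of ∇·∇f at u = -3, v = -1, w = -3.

16

∂²f/∂u² = 0
∂²f/∂v² = 0
∂²f/∂w² = -8*(u + 1)
∇²f = -8*u - 8
At (-3, -1, -3): 16.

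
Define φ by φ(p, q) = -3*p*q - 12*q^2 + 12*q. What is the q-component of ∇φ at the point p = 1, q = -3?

81

(∇φ)_2 = ∂φ/∂q = -3*p - 24*q + 12
At (1, -3): 81.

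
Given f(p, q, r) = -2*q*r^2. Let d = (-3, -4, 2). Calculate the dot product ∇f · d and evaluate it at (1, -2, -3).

24

∂f/∂p = 0
∂f/∂q = -2*r^2
∂f/∂r = -4*q*r
∇f at (1, -2, -3) = (0, -18, -24)
∇f · d = (0)(-3) + (-18)(-4) + (-24)(2) = 24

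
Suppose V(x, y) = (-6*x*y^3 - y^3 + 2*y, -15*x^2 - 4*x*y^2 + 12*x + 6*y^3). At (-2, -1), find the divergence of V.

8

∂V₁/∂x = -6*y^3
∂V₂/∂y = -8*x*y + 18*y^2
∇·V = -8*x*y - 6*y^3 + 18*y^2
At (-2, -1): 8.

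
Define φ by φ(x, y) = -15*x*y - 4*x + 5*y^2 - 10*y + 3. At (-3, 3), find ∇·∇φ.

10

∂²φ/∂x² = 0
∂²φ/∂y² = 10
∇²φ = 10
At (-3, 3): 10.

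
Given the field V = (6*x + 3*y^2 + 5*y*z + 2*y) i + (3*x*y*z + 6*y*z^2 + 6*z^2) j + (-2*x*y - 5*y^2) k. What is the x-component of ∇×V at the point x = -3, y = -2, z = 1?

20

(∇×V)_1 = ∂V₃/∂y − ∂V₂/∂z
= -2*x - 10*y − (3*x*y + 12*y*z + 12*z)
= -3*x*y - 2*x - 12*y*z - 10*y - 12*z
At (-3, -2, 1): 20.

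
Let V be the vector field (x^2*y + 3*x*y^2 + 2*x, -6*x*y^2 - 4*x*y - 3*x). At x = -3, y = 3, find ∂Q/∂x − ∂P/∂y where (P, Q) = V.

∂V₂/∂x = -6*y^2 - 4*y - 3
∂V₁/∂y = x^2 + 6*x*y
Scalar curl = -x^2 - 6*x*y - 6*y^2 - 4*y - 3
At (-3, 3): -24.

-24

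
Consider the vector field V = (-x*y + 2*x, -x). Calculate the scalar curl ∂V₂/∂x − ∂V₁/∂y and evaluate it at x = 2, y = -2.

1

∂V₂/∂x = -1
∂V₁/∂y = -x
Scalar curl = x - 1
At (2, -2): 1.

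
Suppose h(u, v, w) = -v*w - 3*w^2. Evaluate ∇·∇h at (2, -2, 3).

-6

∂²h/∂u² = 0
∂²h/∂v² = 0
∂²h/∂w² = -6
∇²h = -6
At (2, -2, 3): -6.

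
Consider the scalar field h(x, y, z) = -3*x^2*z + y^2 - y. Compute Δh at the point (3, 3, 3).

-16

∂²h/∂x² = -6*z
∂²h/∂y² = 2
∂²h/∂z² = 0
∇²h = -6*z + 2
At (3, 3, 3): -16.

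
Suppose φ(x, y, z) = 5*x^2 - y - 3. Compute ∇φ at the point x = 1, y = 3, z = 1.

(10, -1, 0)

∂φ/∂x = 10*x
∂φ/∂y = -1
∂φ/∂z = 0
∇φ = (10*x, -1, 0)
At (1, 3, 1): (10, -1, 0).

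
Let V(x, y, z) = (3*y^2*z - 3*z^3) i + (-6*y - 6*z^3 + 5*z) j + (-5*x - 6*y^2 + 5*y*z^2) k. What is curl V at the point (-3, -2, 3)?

(∇×V)₁ = ∂V₃/∂y − ∂V₂/∂z = -12*y + 23*z^2 - 5
(∇×V)₂ = ∂V₁/∂z − ∂V₃/∂x = 3*y^2 - 9*z^2 + 5
(∇×V)₃ = ∂V₂/∂x − ∂V₁/∂y = -6*y*z
∇×V = (-12*y + 23*z^2 - 5, 3*y^2 - 9*z^2 + 5, -6*y*z)
At (-3, -2, 3): (226, -64, 36).

(226, -64, 36)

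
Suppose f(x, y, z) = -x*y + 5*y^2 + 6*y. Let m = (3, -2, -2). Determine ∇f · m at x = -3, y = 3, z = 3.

-87

∂f/∂x = -y
∂f/∂y = -x + 10*y + 6
∂f/∂z = 0
∇f at (-3, 3, 3) = (-3, 39, 0)
∇f · m = (-3)(3) + (39)(-2) + (0)(-2) = -87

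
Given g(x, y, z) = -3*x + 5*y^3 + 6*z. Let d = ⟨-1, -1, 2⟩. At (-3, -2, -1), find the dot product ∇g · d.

-45

∂g/∂x = -3
∂g/∂y = 15*y^2
∂g/∂z = 6
∇g at (-3, -2, -1) = (-3, 60, 6)
∇g · d = (-3)(-1) + (60)(-1) + (6)(2) = -45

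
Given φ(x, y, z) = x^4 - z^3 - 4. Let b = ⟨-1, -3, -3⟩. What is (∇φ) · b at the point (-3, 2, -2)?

144

∂φ/∂x = 4*x^3
∂φ/∂y = 0
∂φ/∂z = -3*z^2
∇φ at (-3, 2, -2) = (-108, 0, -12)
∇φ · b = (-108)(-1) + (0)(-3) + (-12)(-3) = 144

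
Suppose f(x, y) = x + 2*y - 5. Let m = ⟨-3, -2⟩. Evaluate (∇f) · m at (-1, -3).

-7

∂f/∂x = 1
∂f/∂y = 2
∇f at (-1, -3) = (1, 2)
∇f · m = (1)(-3) + (2)(-2) = -7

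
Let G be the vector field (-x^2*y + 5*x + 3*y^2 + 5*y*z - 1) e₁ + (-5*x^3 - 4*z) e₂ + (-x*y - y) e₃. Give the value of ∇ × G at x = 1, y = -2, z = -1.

(∇×G)₁ = ∂G₃/∂y − ∂G₂/∂z = -x + 3
(∇×G)₂ = ∂G₁/∂z − ∂G₃/∂x = 6*y
(∇×G)₃ = ∂G₂/∂x − ∂G₁/∂y = -14*x^2 - 6*y - 5*z
∇×G = (-x + 3, 6*y, -14*x^2 - 6*y - 5*z)
At (1, -2, -1): (2, -12, 3).

(2, -12, 3)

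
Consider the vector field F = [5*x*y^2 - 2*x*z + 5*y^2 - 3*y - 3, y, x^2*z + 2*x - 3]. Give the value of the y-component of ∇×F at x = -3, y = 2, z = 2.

(∇×F)_2 = ∂F₁/∂z − ∂F₃/∂x
= -2*x − (2*x*z + 2)
= -2*x*z - 2*x - 2
At (-3, 2, 2): 16.

16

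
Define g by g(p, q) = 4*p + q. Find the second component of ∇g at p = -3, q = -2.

1

(∇g)_2 = ∂g/∂q = 1
At (-3, -2): 1.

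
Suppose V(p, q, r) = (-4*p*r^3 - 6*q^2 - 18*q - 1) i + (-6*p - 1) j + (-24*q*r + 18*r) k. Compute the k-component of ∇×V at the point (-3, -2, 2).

-12

(∇×V)_3 = ∂V₂/∂p − ∂V₁/∂q
= -6 − (-12*q - 18)
= 12*q + 12
At (-3, -2, 2): -12.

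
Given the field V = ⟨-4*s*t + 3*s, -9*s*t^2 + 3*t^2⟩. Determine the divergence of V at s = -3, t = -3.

∂V₁/∂s = -4*t + 3
∂V₂/∂t = -18*s*t + 6*t
∇·V = -18*s*t + 2*t + 3
At (-3, -3): -165.

-165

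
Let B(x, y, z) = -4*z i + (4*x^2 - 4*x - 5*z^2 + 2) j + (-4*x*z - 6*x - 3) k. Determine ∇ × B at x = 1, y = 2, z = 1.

(∇×B)₁ = ∂B₃/∂y − ∂B₂/∂z = 10*z
(∇×B)₂ = ∂B₁/∂z − ∂B₃/∂x = 4*z + 2
(∇×B)₃ = ∂B₂/∂x − ∂B₁/∂y = 8*x - 4
∇×B = (10*z, 4*z + 2, 8*x - 4)
At (1, 2, 1): (10, 6, 4).

(10, 6, 4)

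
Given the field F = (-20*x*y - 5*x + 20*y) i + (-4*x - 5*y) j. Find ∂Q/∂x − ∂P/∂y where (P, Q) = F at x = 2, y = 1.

16

∂F₂/∂x = -4
∂F₁/∂y = -20*x + 20
Scalar curl = 20*x - 24
At (2, 1): 16.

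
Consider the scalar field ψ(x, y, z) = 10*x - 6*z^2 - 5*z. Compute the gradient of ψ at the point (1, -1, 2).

(10, 0, -29)

∂ψ/∂x = 10
∂ψ/∂y = 0
∂ψ/∂z = -12*z - 5
∇ψ = (10, 0, -12*z - 5)
At (1, -1, 2): (10, 0, -29).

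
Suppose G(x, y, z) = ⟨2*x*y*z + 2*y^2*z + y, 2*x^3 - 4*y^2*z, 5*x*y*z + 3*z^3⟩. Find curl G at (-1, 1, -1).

(∇×G)₁ = ∂G₃/∂y − ∂G₂/∂z = 5*x*z + 4*y^2
(∇×G)₂ = ∂G₁/∂z − ∂G₃/∂x = 2*x*y + 2*y^2 - 5*y*z
(∇×G)₃ = ∂G₂/∂x − ∂G₁/∂y = 6*x^2 - 2*x*z - 4*y*z - 1
∇×G = (5*x*z + 4*y^2, 2*x*y + 2*y^2 - 5*y*z, 6*x^2 - 2*x*z - 4*y*z - 1)
At (-1, 1, -1): (9, 5, 7).

(9, 5, 7)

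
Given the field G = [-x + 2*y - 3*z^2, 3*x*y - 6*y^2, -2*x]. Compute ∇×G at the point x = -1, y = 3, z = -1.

(0, 8, 7)

(∇×G)₁ = ∂G₃/∂y − ∂G₂/∂z = 0
(∇×G)₂ = ∂G₁/∂z − ∂G₃/∂x = -6*z + 2
(∇×G)₃ = ∂G₂/∂x − ∂G₁/∂y = 3*y - 2
∇×G = (0, -6*z + 2, 3*y - 2)
At (-1, 3, -1): (0, 8, 7).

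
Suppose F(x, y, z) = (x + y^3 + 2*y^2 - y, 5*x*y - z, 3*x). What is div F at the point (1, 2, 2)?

6

∂F₁/∂x = 1
∂F₂/∂y = 5*x
∂F₃/∂z = 0
∇·F = 5*x + 1
At (1, 2, 2): 6.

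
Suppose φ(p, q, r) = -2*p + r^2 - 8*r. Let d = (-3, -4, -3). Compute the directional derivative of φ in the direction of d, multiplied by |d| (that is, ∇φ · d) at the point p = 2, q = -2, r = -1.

∂φ/∂p = -2
∂φ/∂q = 0
∂φ/∂r = 2*r - 8
∇φ at (2, -2, -1) = (-2, 0, -10)
∇φ · d = (-2)(-3) + (0)(-4) + (-10)(-3) = 36

36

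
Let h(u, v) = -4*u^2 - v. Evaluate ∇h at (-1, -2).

(8, -1)

∂h/∂u = -8*u
∂h/∂v = -1
∇h = (-8*u, -1)
At (-1, -2): (8, -1).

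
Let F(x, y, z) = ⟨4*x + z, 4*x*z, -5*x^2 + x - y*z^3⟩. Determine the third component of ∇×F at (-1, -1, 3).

(∇×F)_3 = ∂F₂/∂x − ∂F₁/∂y
= 4*z − (0)
= 4*z
At (-1, -1, 3): 12.

12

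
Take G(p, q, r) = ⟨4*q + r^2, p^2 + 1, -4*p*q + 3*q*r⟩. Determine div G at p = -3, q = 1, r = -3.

∂G₁/∂p = 0
∂G₂/∂q = 0
∂G₃/∂r = 3*q
∇·G = 3*q
At (-3, 1, -3): 3.

3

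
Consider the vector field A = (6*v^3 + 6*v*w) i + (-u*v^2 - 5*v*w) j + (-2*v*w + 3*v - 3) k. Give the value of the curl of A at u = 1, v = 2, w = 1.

(11, 12, -82)

(∇×A)₁ = ∂A₃/∂v − ∂A₂/∂w = 5*v - 2*w + 3
(∇×A)₂ = ∂A₁/∂w − ∂A₃/∂u = 6*v
(∇×A)₃ = ∂A₂/∂u − ∂A₁/∂v = -19*v^2 - 6*w
∇×A = (5*v - 2*w + 3, 6*v, -19*v^2 - 6*w)
At (1, 2, 1): (11, 12, -82).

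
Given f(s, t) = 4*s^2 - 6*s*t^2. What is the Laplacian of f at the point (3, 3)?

-28

∂²f/∂s² = 8
∂²f/∂t² = -12*s
∇²f = -12*s + 8
At (3, 3): -28.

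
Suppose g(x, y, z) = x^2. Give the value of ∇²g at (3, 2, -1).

∂²g/∂x² = 2
∂²g/∂y² = 0
∂²g/∂z² = 0
∇²g = 2
At (3, 2, -1): 2.

2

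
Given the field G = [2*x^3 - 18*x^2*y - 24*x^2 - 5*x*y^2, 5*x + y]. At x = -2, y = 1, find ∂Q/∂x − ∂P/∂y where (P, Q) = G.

∂G₂/∂x = 5
∂G₁/∂y = -18*x^2 - 10*x*y
Scalar curl = 18*x^2 + 10*x*y + 5
At (-2, 1): 57.

57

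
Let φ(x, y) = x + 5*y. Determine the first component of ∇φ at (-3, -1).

1

(∇φ)_1 = ∂φ/∂x = 1
At (-3, -1): 1.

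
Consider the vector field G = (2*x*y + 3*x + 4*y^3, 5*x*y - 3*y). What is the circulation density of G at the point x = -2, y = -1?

-13

∂G₂/∂x = 5*y
∂G₁/∂y = 2*x + 12*y^2
Scalar curl = -2*x - 12*y^2 + 5*y
At (-2, -1): -13.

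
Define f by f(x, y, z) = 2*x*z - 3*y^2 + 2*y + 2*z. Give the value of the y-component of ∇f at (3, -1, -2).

8

(∇f)_2 = ∂f/∂y = -6*y + 2
At (3, -1, -2): 8.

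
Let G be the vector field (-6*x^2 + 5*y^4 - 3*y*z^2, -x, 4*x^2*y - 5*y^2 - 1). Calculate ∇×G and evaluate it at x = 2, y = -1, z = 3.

(26, 34, 46)

(∇×G)₁ = ∂G₃/∂y − ∂G₂/∂z = 4*x^2 - 10*y
(∇×G)₂ = ∂G₁/∂z − ∂G₃/∂x = -8*x*y - 6*y*z
(∇×G)₃ = ∂G₂/∂x − ∂G₁/∂y = -20*y^3 + 3*z^2 - 1
∇×G = (4*x^2 - 10*y, -8*x*y - 6*y*z, -20*y^3 + 3*z^2 - 1)
At (2, -1, 3): (26, 34, 46).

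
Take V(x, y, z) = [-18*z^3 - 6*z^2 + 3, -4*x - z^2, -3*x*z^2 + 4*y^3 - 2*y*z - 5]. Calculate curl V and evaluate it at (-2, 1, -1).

(∇×V)₁ = ∂V₃/∂y − ∂V₂/∂z = 12*y^2
(∇×V)₂ = ∂V₁/∂z − ∂V₃/∂x = -51*z^2 - 12*z
(∇×V)₃ = ∂V₂/∂x − ∂V₁/∂y = -4
∇×V = (12*y^2, -51*z^2 - 12*z, -4)
At (-2, 1, -1): (12, -39, -4).

(12, -39, -4)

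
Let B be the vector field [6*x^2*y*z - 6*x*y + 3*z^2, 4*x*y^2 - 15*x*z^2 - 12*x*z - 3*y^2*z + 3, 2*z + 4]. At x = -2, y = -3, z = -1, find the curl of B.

(∇×B)₁ = ∂B₃/∂y − ∂B₂/∂z = 30*x*z + 12*x + 3*y^2
(∇×B)₂ = ∂B₁/∂z − ∂B₃/∂x = 6*x^2*y + 6*z
(∇×B)₃ = ∂B₂/∂x − ∂B₁/∂y = -6*x^2*z + 6*x + 4*y^2 - 15*z^2 - 12*z
∇×B = (30*x*z + 12*x + 3*y^2, 6*x^2*y + 6*z, -6*x^2*z + 6*x + 4*y^2 - 15*z^2 - 12*z)
At (-2, -3, -1): (63, -78, 45).

(63, -78, 45)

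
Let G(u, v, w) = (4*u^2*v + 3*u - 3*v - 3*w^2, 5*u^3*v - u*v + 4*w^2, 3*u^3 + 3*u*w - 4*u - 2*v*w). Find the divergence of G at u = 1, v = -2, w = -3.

∂G₁/∂u = 8*u*v + 3
∂G₂/∂v = 5*u^3 - u
∂G₃/∂w = 3*u - 2*v
∇·G = 5*u^3 + 8*u*v + 2*u - 2*v + 3
At (1, -2, -3): -2.

-2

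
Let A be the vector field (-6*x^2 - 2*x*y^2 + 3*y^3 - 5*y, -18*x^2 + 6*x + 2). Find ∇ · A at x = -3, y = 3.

18

∂A₁/∂x = -12*x - 2*y^2
∂A₂/∂y = 0
∇·A = -12*x - 2*y^2
At (-3, 3): 18.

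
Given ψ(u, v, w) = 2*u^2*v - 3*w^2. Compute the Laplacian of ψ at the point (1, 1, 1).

-2

∂²ψ/∂u² = 4*v
∂²ψ/∂v² = 0
∂²ψ/∂w² = -6
∇²ψ = 4*v - 6
At (1, 1, 1): -2.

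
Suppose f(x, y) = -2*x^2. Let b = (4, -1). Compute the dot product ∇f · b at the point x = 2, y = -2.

∂f/∂x = -4*x
∂f/∂y = 0
∇f at (2, -2) = (-8, 0)
∇f · b = (-8)(4) + (0)(-1) = -32

-32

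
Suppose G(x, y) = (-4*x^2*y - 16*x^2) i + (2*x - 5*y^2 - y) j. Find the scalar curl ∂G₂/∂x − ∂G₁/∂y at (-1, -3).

∂G₂/∂x = 2
∂G₁/∂y = -4*x^2
Scalar curl = 4*x^2 + 2
At (-1, -3): 6.

6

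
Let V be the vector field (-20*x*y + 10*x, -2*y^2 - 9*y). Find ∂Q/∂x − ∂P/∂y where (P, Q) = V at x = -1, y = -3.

-20

∂V₂/∂x = 0
∂V₁/∂y = -20*x
Scalar curl = 20*x
At (-1, -3): -20.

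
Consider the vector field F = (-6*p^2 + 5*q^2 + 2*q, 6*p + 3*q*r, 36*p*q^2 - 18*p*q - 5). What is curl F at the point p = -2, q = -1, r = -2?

(183, -54, 14)

(∇×F)₁ = ∂F₃/∂q − ∂F₂/∂r = 72*p*q - 18*p - 3*q
(∇×F)₂ = ∂F₁/∂r − ∂F₃/∂p = -36*q^2 + 18*q
(∇×F)₃ = ∂F₂/∂p − ∂F₁/∂q = -10*q + 4
∇×F = (72*p*q - 18*p - 3*q, -36*q^2 + 18*q, -10*q + 4)
At (-2, -1, -2): (183, -54, 14).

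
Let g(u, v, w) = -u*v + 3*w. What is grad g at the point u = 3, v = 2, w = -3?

(-2, -3, 3)

∂g/∂u = -v
∂g/∂v = -u
∂g/∂w = 3
∇g = (-v, -u, 3)
At (3, 2, -3): (-2, -3, 3).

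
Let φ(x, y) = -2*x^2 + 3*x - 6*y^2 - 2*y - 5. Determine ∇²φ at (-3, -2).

-16

∂²φ/∂x² = -4
∂²φ/∂y² = -12
∇²φ = -16
At (-3, -2): -16.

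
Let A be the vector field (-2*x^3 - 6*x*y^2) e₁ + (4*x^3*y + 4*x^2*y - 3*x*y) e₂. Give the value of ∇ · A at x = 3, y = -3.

27

∂A₁/∂x = -6*x^2 - 6*y^2
∂A₂/∂y = 4*x^3 + 4*x^2 - 3*x
∇·A = 4*x^3 - 2*x^2 - 3*x - 6*y^2
At (3, -3): 27.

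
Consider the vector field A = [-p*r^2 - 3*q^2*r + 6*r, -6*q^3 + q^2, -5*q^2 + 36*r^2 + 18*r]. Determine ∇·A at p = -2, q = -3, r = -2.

∂A₁/∂p = -r^2
∂A₂/∂q = -18*q^2 + 2*q
∂A₃/∂r = 72*r + 18
∇·A = -18*q^2 + 2*q - r^2 + 72*r + 18
At (-2, -3, -2): -298.

-298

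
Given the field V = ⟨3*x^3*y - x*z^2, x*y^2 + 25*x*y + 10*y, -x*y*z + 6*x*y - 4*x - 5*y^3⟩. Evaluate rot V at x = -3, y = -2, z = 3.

(∇×V)₁ = ∂V₃/∂y − ∂V₂/∂z = -x*z + 6*x - 15*y^2
(∇×V)₂ = ∂V₁/∂z − ∂V₃/∂x = -2*x*z + y*z - 6*y + 4
(∇×V)₃ = ∂V₂/∂x − ∂V₁/∂y = -3*x^3 + y^2 + 25*y
∇×V = (-x*z + 6*x - 15*y^2, -2*x*z + y*z - 6*y + 4, -3*x^3 + y^2 + 25*y)
At (-3, -2, 3): (-69, 28, 35).

(-69, 28, 35)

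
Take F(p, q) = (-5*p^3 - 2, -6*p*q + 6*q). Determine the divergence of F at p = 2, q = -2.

-66

∂F₁/∂p = -15*p^2
∂F₂/∂q = -6*p + 6
∇·F = -15*p^2 - 6*p + 6
At (2, -2): -66.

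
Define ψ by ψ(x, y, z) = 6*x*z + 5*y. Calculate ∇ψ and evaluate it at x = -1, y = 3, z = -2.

∂ψ/∂x = 6*z
∂ψ/∂y = 5
∂ψ/∂z = 6*x
∇ψ = (6*z, 5, 6*x)
At (-1, 3, -2): (-12, 5, -6).

(-12, 5, -6)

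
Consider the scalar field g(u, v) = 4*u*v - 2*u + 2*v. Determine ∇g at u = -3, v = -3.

(-14, -10)

∂g/∂u = 4*v - 2
∂g/∂v = 4*u + 2
∇g = (4*v - 2, 4*u + 2)
At (-3, -3): (-14, -10).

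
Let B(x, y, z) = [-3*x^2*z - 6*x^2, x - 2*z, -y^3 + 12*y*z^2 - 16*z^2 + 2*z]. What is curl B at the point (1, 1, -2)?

(∇×B)₁ = ∂B₃/∂y − ∂B₂/∂z = -3*y^2 + 12*z^2 + 2
(∇×B)₂ = ∂B₁/∂z − ∂B₃/∂x = -3*x^2
(∇×B)₃ = ∂B₂/∂x − ∂B₁/∂y = 1
∇×B = (-3*y^2 + 12*z^2 + 2, -3*x^2, 1)
At (1, 1, -2): (47, -3, 1).

(47, -3, 1)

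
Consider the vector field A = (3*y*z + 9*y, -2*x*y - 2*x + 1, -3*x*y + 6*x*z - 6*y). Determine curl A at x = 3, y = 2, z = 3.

(-15, -6, -24)

(∇×A)₁ = ∂A₃/∂y − ∂A₂/∂z = -3*x - 6
(∇×A)₂ = ∂A₁/∂z − ∂A₃/∂x = 6*y - 6*z
(∇×A)₃ = ∂A₂/∂x − ∂A₁/∂y = -2*y - 3*z - 11
∇×A = (-3*x - 6, 6*y - 6*z, -2*y - 3*z - 11)
At (3, 2, 3): (-15, -6, -24).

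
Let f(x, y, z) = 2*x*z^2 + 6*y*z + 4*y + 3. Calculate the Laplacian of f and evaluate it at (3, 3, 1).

∂²f/∂x² = 0
∂²f/∂y² = 0
∂²f/∂z² = 4*x
∇²f = 4*x
At (3, 3, 1): 12.

12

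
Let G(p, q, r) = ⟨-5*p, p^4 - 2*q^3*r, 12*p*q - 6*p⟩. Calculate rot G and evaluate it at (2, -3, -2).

(∇×G)₁ = ∂G₃/∂q − ∂G₂/∂r = 12*p + 2*q^3
(∇×G)₂ = ∂G₁/∂r − ∂G₃/∂p = -12*q + 6
(∇×G)₃ = ∂G₂/∂p − ∂G₁/∂q = 4*p^3
∇×G = (12*p + 2*q^3, -12*q + 6, 4*p^3)
At (2, -3, -2): (-30, 42, 32).

(-30, 42, 32)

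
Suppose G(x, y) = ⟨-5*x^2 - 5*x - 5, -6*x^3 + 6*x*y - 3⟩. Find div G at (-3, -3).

7

∂G₁/∂x = -10*x - 5
∂G₂/∂y = 6*x
∇·G = -4*x - 5
At (-3, -3): 7.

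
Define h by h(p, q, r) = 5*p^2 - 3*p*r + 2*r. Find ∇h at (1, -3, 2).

∂h/∂p = 10*p - 3*r
∂h/∂q = 0
∂h/∂r = -3*p + 2
∇h = (10*p - 3*r, 0, -3*p + 2)
At (1, -3, 2): (4, 0, -1).

(4, 0, -1)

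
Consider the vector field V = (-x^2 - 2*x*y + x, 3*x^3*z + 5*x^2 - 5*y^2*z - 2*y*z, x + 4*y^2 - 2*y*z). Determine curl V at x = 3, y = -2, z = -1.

(-79, -1, -45)

(∇×V)₁ = ∂V₃/∂y − ∂V₂/∂z = -3*x^3 + 5*y^2 + 10*y - 2*z
(∇×V)₂ = ∂V₁/∂z − ∂V₃/∂x = -1
(∇×V)₃ = ∂V₂/∂x − ∂V₁/∂y = 9*x^2*z + 12*x
∇×V = (-3*x^3 + 5*y^2 + 10*y - 2*z, -1, 9*x^2*z + 12*x)
At (3, -2, -1): (-79, -1, -45).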